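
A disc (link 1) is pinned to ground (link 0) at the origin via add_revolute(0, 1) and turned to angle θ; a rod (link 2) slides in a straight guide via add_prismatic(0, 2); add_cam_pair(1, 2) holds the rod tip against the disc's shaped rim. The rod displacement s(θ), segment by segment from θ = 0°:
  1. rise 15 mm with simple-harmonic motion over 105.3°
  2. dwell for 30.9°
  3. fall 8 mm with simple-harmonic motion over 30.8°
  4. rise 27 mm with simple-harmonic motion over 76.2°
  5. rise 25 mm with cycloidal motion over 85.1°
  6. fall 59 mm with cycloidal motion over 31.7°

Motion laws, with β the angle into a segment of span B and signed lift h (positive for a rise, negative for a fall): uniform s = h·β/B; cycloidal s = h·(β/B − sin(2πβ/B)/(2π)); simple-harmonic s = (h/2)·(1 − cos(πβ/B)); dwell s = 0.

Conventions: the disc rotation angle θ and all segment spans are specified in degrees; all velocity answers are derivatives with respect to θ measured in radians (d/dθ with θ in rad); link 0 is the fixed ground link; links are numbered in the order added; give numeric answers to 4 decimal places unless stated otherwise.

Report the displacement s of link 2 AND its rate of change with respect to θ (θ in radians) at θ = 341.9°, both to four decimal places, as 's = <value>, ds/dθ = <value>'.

segment 1 (0° to 105.3°, simple-harmonic, h = 15) is passed completely: s = 0.0000 + (15) = 15.0000
segment 2 (105.3° to 136.2°, dwell): s unchanged at 15.0000
segment 3 (136.2° to 167°, simple-harmonic, h = -8) is passed completely: s = 15.0000 + (-8) = 7.0000
segment 4 (167° to 243.2°, simple-harmonic, h = 27) is passed completely: s = 7.0000 + (27) = 34.0000
segment 5 (243.2° to 328.3°, cycloidal, h = 25) is passed completely: s = 34.0000 + (25) = 59.0000
θ = 341.9° falls in segment 6 (328.3° to 360°, cycloidal, h = -59): β = 341.9 − 328.3 = 13.6°, B = 31.7°; Δs = -59·(0.4290 − sin(2π·0.4290)/(2π)) = -21.2620; s = 59.0000 − 21.2620 = 37.7380
velocity in seg [328.3°–360°] (cycloidal), θ in radians: β = 13.6° = 0.2374 rad, B = 31.7° = 0.5533 rad; ds/dθ = (h/B)(1 − cos(2πβ/B)) = ((-59)/0.5533)(1 − cos(2π·0.4290)) = -202.847727 mm/rad

s = 37.7380, ds/dθ = -202.8477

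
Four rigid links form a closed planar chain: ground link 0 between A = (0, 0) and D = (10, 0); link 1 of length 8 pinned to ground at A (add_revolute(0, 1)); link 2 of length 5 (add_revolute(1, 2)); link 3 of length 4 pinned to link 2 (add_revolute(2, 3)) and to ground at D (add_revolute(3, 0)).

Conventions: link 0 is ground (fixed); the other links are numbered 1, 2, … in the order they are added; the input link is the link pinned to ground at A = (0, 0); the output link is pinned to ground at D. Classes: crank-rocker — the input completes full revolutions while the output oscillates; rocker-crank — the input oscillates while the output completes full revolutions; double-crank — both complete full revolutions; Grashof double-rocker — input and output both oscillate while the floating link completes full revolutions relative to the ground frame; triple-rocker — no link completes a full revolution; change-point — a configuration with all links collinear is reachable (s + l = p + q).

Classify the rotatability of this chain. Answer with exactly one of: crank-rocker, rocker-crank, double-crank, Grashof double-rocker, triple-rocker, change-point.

lengths: ground=10, input=8, coupler=5, output=4
sorted: s=4 (shortest), l=10 (longest), p+q=13
s + l = 14 vs p + q = 13
s + l > p + q → non-Grashof → no link fully rotates → triple-rocker

triple-rocker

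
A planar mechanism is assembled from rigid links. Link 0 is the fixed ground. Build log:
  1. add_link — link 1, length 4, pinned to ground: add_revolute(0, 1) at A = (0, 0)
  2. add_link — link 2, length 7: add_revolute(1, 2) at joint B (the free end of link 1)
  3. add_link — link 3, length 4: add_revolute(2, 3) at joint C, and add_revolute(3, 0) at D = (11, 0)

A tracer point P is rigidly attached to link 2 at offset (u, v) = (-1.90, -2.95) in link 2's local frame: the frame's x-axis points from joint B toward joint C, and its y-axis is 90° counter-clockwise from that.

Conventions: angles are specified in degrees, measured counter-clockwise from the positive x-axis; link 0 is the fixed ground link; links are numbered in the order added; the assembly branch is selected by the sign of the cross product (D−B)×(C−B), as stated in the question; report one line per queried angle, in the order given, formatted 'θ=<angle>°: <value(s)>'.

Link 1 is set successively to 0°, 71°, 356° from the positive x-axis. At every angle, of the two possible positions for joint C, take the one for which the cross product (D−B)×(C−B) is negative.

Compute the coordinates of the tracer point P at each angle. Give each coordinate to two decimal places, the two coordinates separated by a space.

A=(0,0), D=(11.00,0)
θ=0°: B = A + 4.00·(cos0°, sin0°) = (4.0000, 0.0000)
θ=0°: |BD| = 7.0000
θ=0°: circle(B,7.00) ∩ circle(D,4.00): a=5.8571, h=3.8333
θ=0°:   candidates: C₊=(9.8571,3.8333) cross=26.833; C₋=(9.8571,-3.8333) cross=-26.833
θ=0°:   branch - wants cross < 0 → take C=(9.8571,-3.8333) (cross=-26.833)
θ=0°: ex = (C−B)/|BC| = (0.8367,-0.5476); ey = (0.5476,0.8367)
θ=0°: P = B + -1.90·ex + -2.95·ey = (0.7948,-1.4279)
θ=71°: B = A + 4.00·(cos71°, sin71°) = (1.3023, 3.7821)
θ=71°: |BD| = 10.4091
θ=71°: circle(B,7.00) ∩ circle(D,4.00): a=6.7897, h=1.7029
θ=71°:   candidates: C₊=(8.2467,2.9016) cross=17.726; C₋=(7.0092,-0.2714) cross=-17.726
θ=71°:   branch - wants cross < 0 → take C=(7.0092,-0.2714) (cross=-17.726)
θ=71°: ex = (C−B)/|BC| = (0.8153,-0.5791); ey = (0.5791,0.8153)
θ=71°: P = B + -1.90·ex + -2.95·ey = (-1.9550,2.4772)
θ=356°: B = A + 4.00·(cos356°, sin356°) = (3.9903, -0.2790)
θ=356°: |BD| = 7.0153
θ=356°: circle(B,7.00) ∩ circle(D,4.00): a=5.8597, h=3.8294
θ=356°:   candidates: C₊=(9.6930,3.7804) cross=26.865; C₋=(9.9976,-3.8724) cross=-26.865
θ=356°:   branch - wants cross < 0 → take C=(9.9976,-3.8724) (cross=-26.865)
θ=356°: ex = (C−B)/|BC| = (0.8582,-0.5133); ey = (0.5133,0.8582)
θ=356°: P = B + -1.90·ex + -2.95·ey = (0.8454,-1.8354)

θ=0°: 0.79 -1.43
θ=71°: -1.96 2.48
θ=356°: 0.85 -1.84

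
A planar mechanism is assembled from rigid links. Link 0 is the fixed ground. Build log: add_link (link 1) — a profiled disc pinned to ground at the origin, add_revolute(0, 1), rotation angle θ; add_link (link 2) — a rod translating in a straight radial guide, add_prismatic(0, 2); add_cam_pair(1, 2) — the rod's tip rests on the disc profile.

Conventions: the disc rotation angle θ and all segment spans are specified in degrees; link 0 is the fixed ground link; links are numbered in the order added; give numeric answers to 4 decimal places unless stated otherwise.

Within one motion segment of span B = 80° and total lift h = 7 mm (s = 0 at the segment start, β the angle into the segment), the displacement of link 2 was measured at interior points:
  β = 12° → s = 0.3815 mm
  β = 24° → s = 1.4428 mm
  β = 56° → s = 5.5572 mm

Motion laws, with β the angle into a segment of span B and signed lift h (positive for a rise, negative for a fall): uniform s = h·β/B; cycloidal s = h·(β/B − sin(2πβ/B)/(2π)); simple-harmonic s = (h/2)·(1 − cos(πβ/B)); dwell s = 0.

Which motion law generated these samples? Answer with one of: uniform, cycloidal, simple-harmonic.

candidates at β/B = r: uniform s = h·r (linear in β); cycloidal s = h·(r − sin(2πr)/(2π)); simple-harmonic s = (h/2)(1 − cos(πr))
β=12°: printed 0.3815 | uniform 1.0500, cycloidal 0.1487, simple-harmonic 0.3815
β=24°: printed 1.4428 | uniform 2.1000, cycloidal 1.0404, simple-harmonic 1.4428
β=56°: printed 5.5572 | uniform 4.9000, cycloidal 5.9596, simple-harmonic 5.5572
only one law matches every sample → simple-harmonic

simple-harmonic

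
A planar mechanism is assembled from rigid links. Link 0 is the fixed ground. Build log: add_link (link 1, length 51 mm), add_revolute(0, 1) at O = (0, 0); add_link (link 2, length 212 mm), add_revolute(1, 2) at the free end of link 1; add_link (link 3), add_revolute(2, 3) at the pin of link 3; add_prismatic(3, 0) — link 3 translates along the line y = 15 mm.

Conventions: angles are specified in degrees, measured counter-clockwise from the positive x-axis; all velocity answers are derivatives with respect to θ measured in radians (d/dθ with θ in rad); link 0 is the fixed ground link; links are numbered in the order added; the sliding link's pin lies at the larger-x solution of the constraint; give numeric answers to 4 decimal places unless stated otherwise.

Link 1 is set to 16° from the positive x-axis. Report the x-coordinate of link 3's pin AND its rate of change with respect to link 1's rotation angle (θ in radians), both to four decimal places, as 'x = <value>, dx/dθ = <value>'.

geometry: r = 51 mm, L = 212 mm, e = 15 mm
crank pin P = (r cos θ, r sin θ) = (49.024346, 14.057505)
h = r sin θ − e = 14.057505 − 15 = -0.942495
x = r cos θ + √(L² − h²) = 49.024346 + 211.997905 = 261.022251
dx/dθ = −r sin θ − h·r cos θ/√(L² − h²) (θ in radians; h = -0.942495) = -13.839554

x = 261.0223, dx/dθ = -13.8396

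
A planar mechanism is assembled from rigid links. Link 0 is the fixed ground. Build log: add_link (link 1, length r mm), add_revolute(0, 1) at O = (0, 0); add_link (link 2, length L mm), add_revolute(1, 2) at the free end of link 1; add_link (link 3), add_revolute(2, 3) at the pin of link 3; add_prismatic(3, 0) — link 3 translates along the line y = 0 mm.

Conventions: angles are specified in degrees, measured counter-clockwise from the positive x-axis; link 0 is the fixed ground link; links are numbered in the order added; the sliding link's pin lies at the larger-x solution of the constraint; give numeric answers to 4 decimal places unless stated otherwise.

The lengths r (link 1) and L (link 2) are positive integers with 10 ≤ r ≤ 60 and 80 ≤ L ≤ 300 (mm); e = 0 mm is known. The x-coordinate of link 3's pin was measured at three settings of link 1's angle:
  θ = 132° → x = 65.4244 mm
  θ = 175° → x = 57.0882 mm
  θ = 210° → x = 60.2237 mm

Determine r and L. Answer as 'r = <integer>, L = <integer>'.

constraint per measurement: (x − r cos θ)² + (r sin θ − e)² = L²
subtracting the θ₁ and θ₂ equations cancels the r² and L² terms:
r = (x₁² − x₂²) / (2[(x₁cos θ₁ + e sin θ₁) − (x₂cos θ₂ + e sin θ₂)]) = 38.9999 → r = 39
L² = (x₁ − r cos θ₁)² + (r sin θ₁ − e)² = 9215.9947 → L = 96.0000 → L = 96
check at θ₃=210°: x = 60.2237 (printed 60.2237) ✓

r = 39, L = 96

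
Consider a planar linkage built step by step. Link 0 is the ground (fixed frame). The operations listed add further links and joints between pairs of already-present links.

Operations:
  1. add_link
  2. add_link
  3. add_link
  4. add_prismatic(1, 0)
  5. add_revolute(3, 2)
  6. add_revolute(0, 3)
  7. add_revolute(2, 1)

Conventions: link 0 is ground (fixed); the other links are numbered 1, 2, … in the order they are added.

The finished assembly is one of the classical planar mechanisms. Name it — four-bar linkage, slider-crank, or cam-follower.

links: 4 (incl. ground); joints: 3 revolute, 1 prismatic, 0 higher (cam) pair, forming one closed loop
4 links, 3 revolutes + 1 prismatic in one loop → slider-crank

slider-crank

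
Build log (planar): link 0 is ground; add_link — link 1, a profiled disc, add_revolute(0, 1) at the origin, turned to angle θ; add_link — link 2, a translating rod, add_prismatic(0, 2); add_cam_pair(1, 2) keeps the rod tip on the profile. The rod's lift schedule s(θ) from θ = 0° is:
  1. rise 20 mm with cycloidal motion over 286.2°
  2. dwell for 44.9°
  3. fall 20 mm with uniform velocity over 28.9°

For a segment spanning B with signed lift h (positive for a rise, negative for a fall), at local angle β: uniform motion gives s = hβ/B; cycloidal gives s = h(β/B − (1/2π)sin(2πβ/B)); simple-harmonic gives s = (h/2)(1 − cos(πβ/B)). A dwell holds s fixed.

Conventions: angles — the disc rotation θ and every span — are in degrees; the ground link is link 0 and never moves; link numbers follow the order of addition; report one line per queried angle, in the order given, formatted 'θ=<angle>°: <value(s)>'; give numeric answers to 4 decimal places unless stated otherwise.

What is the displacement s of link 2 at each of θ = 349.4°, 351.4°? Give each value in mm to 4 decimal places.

seg 1 [0°–286.2°] cycloidal, h=20: full span → s += 20 → s = 20.0000
seg 2 [286.2°–331.1°] dwell: s stays 20.0000
seg 3 [331.1°–360°] uniform, h=-20: θ=349.4° here. β=18.3, B=28.9. -20·18.3/28.9 = -12.6644 → s = 7.3356
seg 3 [331.1°–360°] uniform, h=-20: θ=351.4° here. β=20.3, B=28.9. -20·20.3/28.9 = -14.0484 → s = 5.9516

θ=349.4°: 7.3356
θ=351.4°: 5.9516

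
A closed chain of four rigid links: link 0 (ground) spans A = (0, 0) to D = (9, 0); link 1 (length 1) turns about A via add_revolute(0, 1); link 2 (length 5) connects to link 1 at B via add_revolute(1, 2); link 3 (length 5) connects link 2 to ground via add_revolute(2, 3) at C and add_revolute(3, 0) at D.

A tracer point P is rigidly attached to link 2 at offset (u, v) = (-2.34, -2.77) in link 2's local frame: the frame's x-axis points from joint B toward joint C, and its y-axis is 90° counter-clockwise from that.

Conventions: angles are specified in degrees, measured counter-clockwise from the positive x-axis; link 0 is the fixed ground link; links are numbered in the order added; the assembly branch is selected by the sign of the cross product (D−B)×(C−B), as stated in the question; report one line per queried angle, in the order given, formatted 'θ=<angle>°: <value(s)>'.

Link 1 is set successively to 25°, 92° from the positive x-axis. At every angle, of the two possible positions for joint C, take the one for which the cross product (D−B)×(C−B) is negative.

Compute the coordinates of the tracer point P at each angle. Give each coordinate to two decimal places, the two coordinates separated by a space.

A=(0,0), D=(9.00,0)
θ=25°: B = A + 1.00·(cos25°, sin25°) = (0.9063, 0.4226)
θ=25°: |BD| = 8.1047
θ=25°: circle(B,5.00) ∩ circle(D,5.00): a=4.0524, h=2.9289
θ=25°:   candidates: C₊=(5.1059,3.1362) cross=23.738; C₋=(4.8004,-2.7136) cross=-23.738
θ=25°:   branch - wants cross < 0 → take C=(4.8004,-2.7136) (cross=-23.738)
θ=25°: ex = (C−B)/|BC| = (0.7788,-0.6272); ey = (0.6272,0.7788)
θ=25°: P = B + -2.34·ex + -2.77·ey = (-2.6536,-0.2670)
θ=92°: B = A + 1.00·(cos92°, sin92°) = (-0.0349, 0.9994)
θ=92°: |BD| = 9.0900
θ=92°: circle(B,5.00) ∩ circle(D,5.00): a=4.5450, h=2.0840
θ=92°:   candidates: C₊=(4.7117,2.5710) cross=18.943; C₋=(4.2534,-1.5716) cross=-18.943
θ=92°:   branch - wants cross < 0 → take C=(4.2534,-1.5716) (cross=-18.943)
θ=92°: ex = (C−B)/|BC| = (0.8577,-0.5142); ey = (0.5142,0.8577)
θ=92°: P = B + -2.34·ex + -2.77·ey = (-3.4662,-0.1731)

θ=25°: -2.65 -0.27
θ=92°: -3.47 -0.17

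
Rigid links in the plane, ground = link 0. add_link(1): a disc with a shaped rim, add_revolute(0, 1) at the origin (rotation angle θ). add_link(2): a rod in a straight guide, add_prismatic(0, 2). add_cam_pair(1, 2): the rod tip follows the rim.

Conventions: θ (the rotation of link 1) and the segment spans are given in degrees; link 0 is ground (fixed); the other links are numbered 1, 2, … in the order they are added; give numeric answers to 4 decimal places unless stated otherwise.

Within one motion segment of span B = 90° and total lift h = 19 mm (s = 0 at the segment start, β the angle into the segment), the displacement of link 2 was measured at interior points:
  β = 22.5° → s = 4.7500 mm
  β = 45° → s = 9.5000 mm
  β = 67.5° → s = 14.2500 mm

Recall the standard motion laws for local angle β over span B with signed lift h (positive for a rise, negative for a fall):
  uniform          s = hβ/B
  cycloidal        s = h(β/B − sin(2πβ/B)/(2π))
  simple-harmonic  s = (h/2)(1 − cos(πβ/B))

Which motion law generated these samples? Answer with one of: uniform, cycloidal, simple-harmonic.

candidates at β/B = r: uniform s = h·r (linear in β); cycloidal s = h·(r − sin(2πr)/(2π)); simple-harmonic s = (h/2)(1 − cos(πr))
β=22.5°: printed 4.7500 | uniform 4.7500, cycloidal 1.7261, simple-harmonic 2.7825
β=45°: printed 9.5000 | uniform 9.5000, cycloidal 9.5000, simple-harmonic 9.5000
β=67.5°: printed 14.2500 | uniform 14.2500, cycloidal 17.2739, simple-harmonic 16.2175
only one law matches every sample → uniform

uniform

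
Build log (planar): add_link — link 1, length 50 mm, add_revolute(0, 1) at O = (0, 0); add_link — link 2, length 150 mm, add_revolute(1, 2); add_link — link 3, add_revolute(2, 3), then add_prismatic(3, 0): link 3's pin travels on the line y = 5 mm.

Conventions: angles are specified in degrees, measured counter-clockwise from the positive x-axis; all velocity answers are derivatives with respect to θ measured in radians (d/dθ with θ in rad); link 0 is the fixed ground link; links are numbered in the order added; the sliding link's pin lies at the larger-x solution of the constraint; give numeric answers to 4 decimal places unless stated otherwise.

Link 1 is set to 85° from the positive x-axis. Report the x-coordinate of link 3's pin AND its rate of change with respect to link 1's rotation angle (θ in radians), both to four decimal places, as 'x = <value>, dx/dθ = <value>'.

geometry: r = 50 mm, L = 150 mm, e = 5 mm
crank pin P = (r cos θ, r sin θ) = (4.357787, 49.809735)
h = r sin θ − e = 49.809735 − 5 = 44.809735
x = r cos θ + √(L² − h²) = 4.357787 + 143.150577 = 147.508364
dx/dθ = −r sin θ − h·r cos θ/√(L² − h²) (θ in radians; h = 44.809735) = -51.173832

x = 147.5084, dx/dθ = -51.1738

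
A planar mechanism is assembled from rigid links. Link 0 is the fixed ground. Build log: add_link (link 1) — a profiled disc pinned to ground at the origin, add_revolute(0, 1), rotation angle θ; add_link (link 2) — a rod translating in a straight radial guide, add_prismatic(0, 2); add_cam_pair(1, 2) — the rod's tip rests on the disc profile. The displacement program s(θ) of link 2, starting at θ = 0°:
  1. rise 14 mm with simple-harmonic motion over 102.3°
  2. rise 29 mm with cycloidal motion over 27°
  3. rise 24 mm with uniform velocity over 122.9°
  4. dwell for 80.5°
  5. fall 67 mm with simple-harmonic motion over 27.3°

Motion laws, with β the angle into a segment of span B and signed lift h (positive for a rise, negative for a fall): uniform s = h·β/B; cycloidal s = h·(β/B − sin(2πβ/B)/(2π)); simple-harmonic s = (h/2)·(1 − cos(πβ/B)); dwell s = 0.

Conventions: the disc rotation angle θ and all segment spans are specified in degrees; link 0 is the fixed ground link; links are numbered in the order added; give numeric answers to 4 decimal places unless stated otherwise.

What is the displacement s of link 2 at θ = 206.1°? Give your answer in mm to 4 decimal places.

seg 1 [0°–102.3°] simple-harmonic, h=14: full span → s += 14 → s = 14.0000
seg 2 [102.3°–129.3°] cycloidal, h=29: full span → s += 29 → s = 43.0000
seg 3 [129.3°–252.2°] uniform, h=24: θ=206.1° here. β=76.8, B=122.9. 24·76.8/122.9 = 14.9976 → s = 57.9976

57.9976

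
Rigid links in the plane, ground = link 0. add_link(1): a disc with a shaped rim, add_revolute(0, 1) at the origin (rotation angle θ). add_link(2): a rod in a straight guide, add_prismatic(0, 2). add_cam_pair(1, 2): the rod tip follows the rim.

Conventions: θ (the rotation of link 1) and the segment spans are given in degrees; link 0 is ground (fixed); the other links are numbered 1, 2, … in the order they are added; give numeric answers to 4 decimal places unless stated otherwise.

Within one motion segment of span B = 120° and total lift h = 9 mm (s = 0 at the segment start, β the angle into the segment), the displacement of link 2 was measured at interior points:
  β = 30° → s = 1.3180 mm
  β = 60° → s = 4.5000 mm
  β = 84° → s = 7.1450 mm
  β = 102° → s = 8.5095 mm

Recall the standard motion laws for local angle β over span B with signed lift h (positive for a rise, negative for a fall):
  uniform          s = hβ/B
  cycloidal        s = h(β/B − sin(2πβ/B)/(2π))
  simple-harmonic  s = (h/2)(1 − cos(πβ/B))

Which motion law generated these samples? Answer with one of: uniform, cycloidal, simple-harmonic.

candidates at β/B = r: uniform s = h·r (linear in β); cycloidal s = h·(r − sin(2πr)/(2π)); simple-harmonic s = (h/2)(1 − cos(πr))
β=30°: printed 1.3180 | uniform 2.2500, cycloidal 0.8176, simple-harmonic 1.3180
β=60°: printed 4.5000 | uniform 4.5000, cycloidal 4.5000, simple-harmonic 4.5000
β=84°: printed 7.1450 | uniform 6.3000, cycloidal 7.6623, simple-harmonic 7.1450
β=102°: printed 8.5095 | uniform 7.6500, cycloidal 8.8088, simple-harmonic 8.5095
only one law matches every sample → simple-harmonic

simple-harmonic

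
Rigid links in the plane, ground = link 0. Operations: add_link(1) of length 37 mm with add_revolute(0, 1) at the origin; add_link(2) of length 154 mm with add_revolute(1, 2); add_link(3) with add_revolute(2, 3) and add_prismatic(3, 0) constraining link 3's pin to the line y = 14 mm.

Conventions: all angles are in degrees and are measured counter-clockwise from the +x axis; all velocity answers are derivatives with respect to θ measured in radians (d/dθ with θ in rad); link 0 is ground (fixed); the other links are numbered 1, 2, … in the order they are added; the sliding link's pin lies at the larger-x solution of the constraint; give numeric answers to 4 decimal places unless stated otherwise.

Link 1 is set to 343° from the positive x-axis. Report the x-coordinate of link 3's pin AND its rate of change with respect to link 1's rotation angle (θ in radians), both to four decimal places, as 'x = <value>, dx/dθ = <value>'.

geometry: r = 37 mm, L = 154 mm, e = 14 mm
crank pin P = (r cos θ, r sin θ) = (35.383276, -10.817753)
h = r sin θ − e = -10.817753 − 14 = -24.817753
x = r cos θ + √(L² − h²) = 35.383276 + 151.987102 = 187.370378
dx/dθ = −r sin θ − h·r cos θ/√(L² − h²) (θ in radians; h = -24.817753) = 16.595437

x = 187.3704, dx/dθ = 16.5954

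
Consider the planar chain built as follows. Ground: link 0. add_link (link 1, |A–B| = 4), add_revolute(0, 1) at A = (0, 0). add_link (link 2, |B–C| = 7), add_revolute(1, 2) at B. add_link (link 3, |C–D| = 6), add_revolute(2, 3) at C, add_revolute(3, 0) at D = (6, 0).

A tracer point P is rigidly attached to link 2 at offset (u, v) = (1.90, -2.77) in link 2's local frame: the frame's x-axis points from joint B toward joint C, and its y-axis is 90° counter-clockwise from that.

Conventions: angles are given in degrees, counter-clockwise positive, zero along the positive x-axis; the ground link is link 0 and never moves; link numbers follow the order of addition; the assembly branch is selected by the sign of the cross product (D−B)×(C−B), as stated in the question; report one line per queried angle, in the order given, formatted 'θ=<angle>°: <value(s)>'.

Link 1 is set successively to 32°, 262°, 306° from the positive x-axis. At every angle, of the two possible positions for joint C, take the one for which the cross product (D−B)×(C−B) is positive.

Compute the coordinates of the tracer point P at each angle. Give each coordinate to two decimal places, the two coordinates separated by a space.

A=(0,0), D=(6.00,0)
θ=32°: B = A + 4.00·(cos32°, sin32°) = (3.3922, 2.1197)
θ=32°: |BD| = 3.3606
θ=32°: circle(B,7.00) ∩ circle(D,6.00): a=3.6145, h=5.9946
θ=32°:   candidates: C₊=(9.9781,4.4917) cross=20.146; C₋=(2.4159,-4.8119) cross=-20.146
θ=32°:   branch + wants cross > 0 → take C=(9.9781,4.4917) (cross=20.146)
θ=32°: ex = (C−B)/|BC| = (0.9408,0.3389); ey = (-0.3389,0.9408)
θ=32°: P = B + 1.90·ex + -2.77·ey = (6.1184,0.1574)
θ=262°: B = A + 4.00·(cos262°, sin262°) = (-0.5567, -3.9611)
θ=262°: |BD| = 7.6603
θ=262°: circle(B,7.00) ∩ circle(D,6.00): a=4.6787, h=5.2067
θ=262°:   candidates: C₊=(0.7556,2.9148) cross=39.885; C₋=(6.1403,-5.9984) cross=-39.885
θ=262°:   branch + wants cross > 0 → take C=(0.7556,2.9148) (cross=39.885)
θ=262°: ex = (C−B)/|BC| = (0.1875,0.9823); ey = (-0.9823,0.1875)
θ=262°: P = B + 1.90·ex + -2.77·ey = (2.5204,-2.6140)
θ=306°: B = A + 4.00·(cos306°, sin306°) = (2.3511, -3.2361)
θ=306°: |BD| = 4.8771
θ=306°: circle(B,7.00) ∩ circle(D,6.00): a=3.7713, h=5.8972
θ=306°:   candidates: C₊=(1.2598,3.6783) cross=28.761; C₋=(9.0856,-5.1458) cross=-28.761
θ=306°:   branch + wants cross > 0 → take C=(1.2598,3.6783) (cross=28.761)
θ=306°: ex = (C−B)/|BC| = (-0.1559,0.9878); ey = (-0.9878,-0.1559)
θ=306°: P = B + 1.90·ex + -2.77·ey = (4.7910,-0.9274)

θ=32°: 6.12 0.16
θ=262°: 2.52 -2.61
θ=306°: 4.79 -0.93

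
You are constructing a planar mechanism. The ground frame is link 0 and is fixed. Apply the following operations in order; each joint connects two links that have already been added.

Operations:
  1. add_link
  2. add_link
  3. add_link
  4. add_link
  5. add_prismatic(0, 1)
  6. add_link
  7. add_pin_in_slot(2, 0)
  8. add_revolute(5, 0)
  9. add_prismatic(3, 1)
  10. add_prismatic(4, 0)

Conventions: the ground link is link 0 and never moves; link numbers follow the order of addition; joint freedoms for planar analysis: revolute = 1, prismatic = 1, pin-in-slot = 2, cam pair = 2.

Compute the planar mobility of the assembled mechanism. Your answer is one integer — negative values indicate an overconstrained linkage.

(L,J1,J2)=(1,0,0); link0 fixed
link1: (2,0,0)
link2: (3,0,0)
link3: (4,0,0)
link4: (5,0,0)
P 0-1 [J1]: (5,1,0)
link5: (6,1,0)
PS 2-0 [J2]: (6,1,1)
R 5-0 [J1]: (6,2,1)
P 3-1 [J1]: (6,3,1)
P 4-0 [J1]: (6,4,1)
Grübler: 3·5 − 2·4 − 1 = 6

M = 6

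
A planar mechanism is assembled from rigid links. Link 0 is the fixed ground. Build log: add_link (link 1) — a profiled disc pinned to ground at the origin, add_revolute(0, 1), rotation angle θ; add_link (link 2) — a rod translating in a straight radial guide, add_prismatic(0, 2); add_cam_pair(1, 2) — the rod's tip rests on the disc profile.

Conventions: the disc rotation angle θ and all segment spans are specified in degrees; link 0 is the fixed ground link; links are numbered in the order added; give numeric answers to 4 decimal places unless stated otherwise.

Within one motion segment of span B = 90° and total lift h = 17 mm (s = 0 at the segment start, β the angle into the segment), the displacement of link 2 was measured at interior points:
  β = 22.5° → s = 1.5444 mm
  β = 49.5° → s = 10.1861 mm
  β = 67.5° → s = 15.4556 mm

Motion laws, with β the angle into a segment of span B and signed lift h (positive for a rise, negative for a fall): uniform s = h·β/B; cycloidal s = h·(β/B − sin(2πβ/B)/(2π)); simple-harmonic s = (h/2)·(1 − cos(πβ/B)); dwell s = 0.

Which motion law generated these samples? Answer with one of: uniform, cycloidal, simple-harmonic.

candidates at β/B = r: uniform s = h·r (linear in β); cycloidal s = h·(r − sin(2πr)/(2π)); simple-harmonic s = (h/2)(1 − cos(πr))
β=22.5°: printed 1.5444 | uniform 4.2500, cycloidal 1.5444, simple-harmonic 2.4896
β=49.5°: printed 10.1861 | uniform 9.3500, cycloidal 10.1861, simple-harmonic 9.8297
β=67.5°: printed 15.4556 | uniform 12.7500, cycloidal 15.4556, simple-harmonic 14.5104
only one law matches every sample → cycloidal

cycloidal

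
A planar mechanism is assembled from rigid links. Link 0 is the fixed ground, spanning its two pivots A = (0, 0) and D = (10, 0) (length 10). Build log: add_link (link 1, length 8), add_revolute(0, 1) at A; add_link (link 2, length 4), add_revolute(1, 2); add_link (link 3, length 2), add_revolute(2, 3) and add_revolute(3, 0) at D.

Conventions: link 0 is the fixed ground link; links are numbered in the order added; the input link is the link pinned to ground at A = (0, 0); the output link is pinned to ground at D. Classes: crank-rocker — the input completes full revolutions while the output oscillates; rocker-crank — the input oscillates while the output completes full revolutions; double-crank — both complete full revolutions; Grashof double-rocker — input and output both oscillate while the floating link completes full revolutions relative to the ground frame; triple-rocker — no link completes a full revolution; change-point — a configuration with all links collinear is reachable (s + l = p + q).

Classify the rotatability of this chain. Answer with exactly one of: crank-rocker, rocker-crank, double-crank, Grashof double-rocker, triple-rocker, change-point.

lengths: ground=10, input=8, coupler=4, output=2
sorted: s=2 (shortest), l=10 (longest), p+q=12
s + l = 12 vs p + q = 12
s + l = p + q → change-point (collinear configuration reachable)

change-point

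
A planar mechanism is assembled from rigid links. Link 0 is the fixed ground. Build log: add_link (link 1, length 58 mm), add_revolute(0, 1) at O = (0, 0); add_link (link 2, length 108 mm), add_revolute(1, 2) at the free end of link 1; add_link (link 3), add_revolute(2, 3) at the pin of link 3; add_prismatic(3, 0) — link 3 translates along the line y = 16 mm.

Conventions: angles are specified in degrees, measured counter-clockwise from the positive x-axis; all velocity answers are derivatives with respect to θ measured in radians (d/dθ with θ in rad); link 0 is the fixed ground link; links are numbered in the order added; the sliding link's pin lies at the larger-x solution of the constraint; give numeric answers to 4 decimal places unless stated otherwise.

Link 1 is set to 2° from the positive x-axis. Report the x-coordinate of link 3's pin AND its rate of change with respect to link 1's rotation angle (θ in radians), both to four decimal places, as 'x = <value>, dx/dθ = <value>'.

geometry: r = 58 mm, L = 108 mm, e = 16 mm
crank pin P = (r cos θ, r sin θ) = (57.964668, 2.024171)
h = r sin θ − e = 2.024171 − 16 = -13.975829
x = r cos θ + √(L² − h²) = 57.964668 + 107.091905 = 165.056573
dx/dθ = −r sin θ − h·r cos θ/√(L² − h²) (θ in radians; h = -13.975829) = 5.540400

x = 165.0566, dx/dθ = 5.5404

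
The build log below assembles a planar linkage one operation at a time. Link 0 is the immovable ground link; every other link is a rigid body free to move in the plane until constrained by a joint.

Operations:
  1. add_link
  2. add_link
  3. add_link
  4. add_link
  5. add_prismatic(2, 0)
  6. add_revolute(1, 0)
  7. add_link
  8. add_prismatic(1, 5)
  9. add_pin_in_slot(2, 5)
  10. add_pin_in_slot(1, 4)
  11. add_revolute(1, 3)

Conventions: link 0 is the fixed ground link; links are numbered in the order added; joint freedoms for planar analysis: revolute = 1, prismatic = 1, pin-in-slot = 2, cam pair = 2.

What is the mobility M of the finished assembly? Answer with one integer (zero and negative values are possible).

L=1 J1=0 J2=0
add link → L=2 J1=0 J2=0
add link → L=3 J1=0 J2=0
add link → L=4 J1=0 J2=0
add link → L=5 J1=0 J2=0
P@2,0 dof=1 J1 → L=5 J1=1 J2=0
R@1,0 dof=1 J1 → L=5 J1=2 J2=0
add link → L=6 J1=2 J2=0
P@1,5 dof=1 J1 → L=6 J1=3 J2=0
PS@2,5 dof=2 J2 → L=6 J1=3 J2=1
PS@1,4 dof=2 J2 → L=6 J1=3 J2=2
R@1,3 dof=1 J1 → L=6 J1=4 J2=2
M=3(L−1)−2J1−J2=3·5−2·4−2=5

M = 5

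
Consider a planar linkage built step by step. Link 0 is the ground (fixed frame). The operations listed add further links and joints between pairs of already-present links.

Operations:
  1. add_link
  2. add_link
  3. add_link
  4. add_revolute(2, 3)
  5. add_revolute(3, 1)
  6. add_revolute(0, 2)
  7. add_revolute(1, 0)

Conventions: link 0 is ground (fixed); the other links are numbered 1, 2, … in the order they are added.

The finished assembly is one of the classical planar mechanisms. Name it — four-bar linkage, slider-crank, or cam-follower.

links: 4 (incl. ground); joints: 4 revolute, 0 prismatic, 0 higher (cam) pair, forming one closed loop
4 links in a single 4R loop → four-bar linkage

four-bar linkage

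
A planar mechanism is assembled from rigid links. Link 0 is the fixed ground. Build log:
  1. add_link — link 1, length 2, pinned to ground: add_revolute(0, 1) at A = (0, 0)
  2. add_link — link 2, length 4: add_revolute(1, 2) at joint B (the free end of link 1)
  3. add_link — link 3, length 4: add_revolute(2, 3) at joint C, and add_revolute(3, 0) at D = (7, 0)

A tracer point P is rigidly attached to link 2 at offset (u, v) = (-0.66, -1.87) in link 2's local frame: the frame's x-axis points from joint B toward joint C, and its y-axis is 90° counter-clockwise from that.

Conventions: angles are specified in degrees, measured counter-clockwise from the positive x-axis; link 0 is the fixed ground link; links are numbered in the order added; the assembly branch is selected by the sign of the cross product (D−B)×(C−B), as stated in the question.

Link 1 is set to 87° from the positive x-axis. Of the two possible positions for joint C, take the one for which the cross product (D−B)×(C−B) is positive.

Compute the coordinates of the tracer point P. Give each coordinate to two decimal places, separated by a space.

A=(0,0), D=(7.00,0)
B = A + 2.00·(cos87°, sin87°) = (0.1047, 1.9973)
|BD| = 7.1788
circle(B,4.00) ∩ circle(D,4.00): a=3.5894, h=1.7653
  candidates: C₊=(4.0435,2.6943) cross=12.673; C₋=(3.0612,-0.6970) cross=-12.673
  branch + wants cross > 0 → take C=(4.0435,2.6943) (cross=12.673)
ex = (C−B)/|BC| = (0.9847,0.1742); ey = (-0.1742,0.9847)
P = B + -0.66·ex + -1.87·ey = (-0.2194,0.0409)

-0.22 0.04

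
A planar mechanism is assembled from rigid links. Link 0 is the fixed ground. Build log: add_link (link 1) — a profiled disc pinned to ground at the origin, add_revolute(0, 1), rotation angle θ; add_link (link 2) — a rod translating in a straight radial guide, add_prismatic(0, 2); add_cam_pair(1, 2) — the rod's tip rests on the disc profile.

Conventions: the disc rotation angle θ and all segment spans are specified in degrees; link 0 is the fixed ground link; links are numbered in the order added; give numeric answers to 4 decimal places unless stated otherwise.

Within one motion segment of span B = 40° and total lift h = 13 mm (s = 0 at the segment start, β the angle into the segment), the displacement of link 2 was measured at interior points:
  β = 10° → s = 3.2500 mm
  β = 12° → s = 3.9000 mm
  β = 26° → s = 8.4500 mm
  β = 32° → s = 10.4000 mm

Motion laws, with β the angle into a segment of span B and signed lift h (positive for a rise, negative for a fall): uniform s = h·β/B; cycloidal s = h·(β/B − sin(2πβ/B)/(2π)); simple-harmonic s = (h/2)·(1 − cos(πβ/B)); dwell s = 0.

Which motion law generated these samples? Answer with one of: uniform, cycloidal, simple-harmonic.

candidates at β/B = r: uniform s = h·r (linear in β); cycloidal s = h·(r − sin(2πr)/(2π)); simple-harmonic s = (h/2)(1 − cos(πr))
β=10°: printed 3.2500 | uniform 3.2500, cycloidal 1.1810, simple-harmonic 1.9038
β=12°: printed 3.9000 | uniform 3.9000, cycloidal 1.9323, simple-harmonic 2.6794
β=26°: printed 8.4500 | uniform 8.4500, cycloidal 10.1239, simple-harmonic 9.4509
β=32°: printed 10.4000 | uniform 10.4000, cycloidal 12.3677, simple-harmonic 11.7586
only one law matches every sample → uniform

uniform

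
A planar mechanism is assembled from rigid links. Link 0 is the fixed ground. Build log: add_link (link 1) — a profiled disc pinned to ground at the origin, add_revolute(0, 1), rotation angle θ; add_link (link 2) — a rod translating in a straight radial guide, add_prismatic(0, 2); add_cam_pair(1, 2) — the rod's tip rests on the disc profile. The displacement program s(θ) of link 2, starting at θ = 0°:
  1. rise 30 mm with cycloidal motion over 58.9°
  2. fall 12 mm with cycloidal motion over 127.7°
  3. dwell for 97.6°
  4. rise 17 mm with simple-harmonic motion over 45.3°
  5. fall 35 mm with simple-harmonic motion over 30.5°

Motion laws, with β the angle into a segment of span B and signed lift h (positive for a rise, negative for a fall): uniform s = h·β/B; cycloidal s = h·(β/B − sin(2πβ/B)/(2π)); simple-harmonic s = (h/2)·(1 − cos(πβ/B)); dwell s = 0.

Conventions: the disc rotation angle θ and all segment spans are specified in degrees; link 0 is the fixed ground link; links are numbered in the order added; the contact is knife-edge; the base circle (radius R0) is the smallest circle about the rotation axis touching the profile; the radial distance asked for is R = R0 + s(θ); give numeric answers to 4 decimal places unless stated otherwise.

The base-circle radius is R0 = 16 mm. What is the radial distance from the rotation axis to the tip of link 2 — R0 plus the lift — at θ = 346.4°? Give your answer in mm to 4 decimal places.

seg 1 [0°–58.9°] cycloidal, h=30: full span → s += 30 → s = 30.0000
seg 2 [58.9°–186.6°] cycloidal, h=-12: full span → s += -12 → s = 18.0000
seg 3 [186.6°–284.2°] dwell: s stays 18.0000
seg 4 [284.2°–329.5°] simple-harmonic, h=17: full span → s += 17 → s = 35.0000
seg 5 [329.5°–360°] simple-harmonic, h=-35: θ=346.4° here. β=16.9, B=30.5. -35/2·(1 − cos(π·0.5541)) = -20.4599 → s = 14.5401
R = R0 + s = 16 + 14.5401 = 30.5401

30.5401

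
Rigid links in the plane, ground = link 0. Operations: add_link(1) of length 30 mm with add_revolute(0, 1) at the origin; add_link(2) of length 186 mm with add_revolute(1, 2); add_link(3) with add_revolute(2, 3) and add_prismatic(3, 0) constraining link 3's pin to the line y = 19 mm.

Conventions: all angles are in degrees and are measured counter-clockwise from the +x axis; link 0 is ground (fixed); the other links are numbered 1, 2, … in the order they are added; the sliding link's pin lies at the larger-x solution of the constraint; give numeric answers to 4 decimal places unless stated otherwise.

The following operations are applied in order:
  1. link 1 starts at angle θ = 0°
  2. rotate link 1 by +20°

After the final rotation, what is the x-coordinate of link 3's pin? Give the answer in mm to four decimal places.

geometry: r = 30 mm, L = 186 mm, e = 19 mm; θ starts at 0°
rotate link 1 by +20°: θ ← 0° +20° = 20°
crank pin P = (r cos θ, r sin θ) = (28.190779, 10.260604)
h = r sin θ − e = 10.260604 − 19 = -8.739396
x = r cos θ + √(L² − h²) = 28.190779 + 185.794572 = 213.985351

213.9854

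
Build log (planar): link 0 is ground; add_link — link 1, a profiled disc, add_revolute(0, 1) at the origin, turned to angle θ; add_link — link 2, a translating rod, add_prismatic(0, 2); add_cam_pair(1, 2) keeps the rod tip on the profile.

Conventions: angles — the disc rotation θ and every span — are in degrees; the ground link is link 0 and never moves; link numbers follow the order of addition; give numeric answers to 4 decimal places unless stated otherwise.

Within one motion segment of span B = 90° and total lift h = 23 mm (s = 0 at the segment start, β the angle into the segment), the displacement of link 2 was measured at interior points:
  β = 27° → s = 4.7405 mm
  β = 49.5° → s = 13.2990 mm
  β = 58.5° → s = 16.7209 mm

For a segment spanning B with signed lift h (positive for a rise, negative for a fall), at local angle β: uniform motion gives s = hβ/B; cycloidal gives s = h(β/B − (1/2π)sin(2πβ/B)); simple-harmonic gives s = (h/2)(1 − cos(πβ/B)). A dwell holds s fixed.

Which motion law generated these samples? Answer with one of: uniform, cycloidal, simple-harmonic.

candidates at β/B = r: uniform s = h·r (linear in β); cycloidal s = h·(r − sin(2πr)/(2π)); simple-harmonic s = (h/2)(1 − cos(πr))
β=27°: printed 4.7405 | uniform 6.9000, cycloidal 3.4186, simple-harmonic 4.7405
β=49.5°: printed 13.2990 | uniform 12.6500, cycloidal 13.7812, simple-harmonic 13.2990
β=58.5°: printed 16.7209 | uniform 14.9500, cycloidal 17.9115, simple-harmonic 16.7209
only one law matches every sample → simple-harmonic

simple-harmonic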